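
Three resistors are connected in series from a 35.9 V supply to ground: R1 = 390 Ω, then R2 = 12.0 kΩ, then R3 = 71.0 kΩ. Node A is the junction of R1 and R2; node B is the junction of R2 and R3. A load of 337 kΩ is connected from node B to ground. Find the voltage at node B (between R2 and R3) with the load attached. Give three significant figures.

At node B, R3 is in parallel with the load: R3‖R_L = 58640 Ω.
Below node A the resistance is R2 + (R3‖R_L) = 70640 Ω, so V_A = 35.9 × 70640/71030 = 35.70 V.
Then V_B = V_A × (R3‖R_L)/(R2 + R3‖R_L) = 35.70 × 58640/70640 = 29.6 V.

V ≈ 29.6 V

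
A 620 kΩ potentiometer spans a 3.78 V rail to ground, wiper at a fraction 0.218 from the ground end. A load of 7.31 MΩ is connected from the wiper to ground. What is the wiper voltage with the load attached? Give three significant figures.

V ≈ 0.812 V

The wiper splits the pot into (1−α)R = 484.8 kΩ above and αR = 135.2 kΩ below.
Lower section ‖ load = 132.7 kΩ.
V_wiper = 3.78 × 132.7/(484.8 + 132.7) = 0.812 V.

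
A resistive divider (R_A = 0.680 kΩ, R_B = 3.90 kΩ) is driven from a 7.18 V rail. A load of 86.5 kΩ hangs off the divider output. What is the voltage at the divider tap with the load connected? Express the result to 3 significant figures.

The load sits in parallel with R_B: R_B‖R_L = (3900 × 86500) / (3900 + 86500) = 3732 Ω.
V_out = 7.18 × 3732 / (680 + 3732) = 7.18 × 3732/4412 = 6.07 V.

V_out ≈ 6.07 V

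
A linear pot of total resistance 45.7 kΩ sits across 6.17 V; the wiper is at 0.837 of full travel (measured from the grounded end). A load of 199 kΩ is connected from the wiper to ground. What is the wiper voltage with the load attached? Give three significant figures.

V ≈ 5.01 V

The wiper splits the pot into (1−α)R = 7.449 kΩ above and αR = 38.25 kΩ below.
Lower section ‖ load = 32.08 kΩ.
V_wiper = 6.17 × 32.08/(7.449 + 32.08) = 5.01 V.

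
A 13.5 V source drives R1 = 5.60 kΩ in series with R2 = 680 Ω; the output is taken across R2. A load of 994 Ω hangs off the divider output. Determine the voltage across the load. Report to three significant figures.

The load sits in parallel with R2: R2‖R_L = (680 × 994) / (680 + 994) = 403.8 Ω.
V_out = 13.5 × 403.8 / (5600 + 403.8) = 13.5 × 403.8/6004 = 0.908 V.
(Unloaded it would have been 1.46 V.)

V_out ≈ 0.908 V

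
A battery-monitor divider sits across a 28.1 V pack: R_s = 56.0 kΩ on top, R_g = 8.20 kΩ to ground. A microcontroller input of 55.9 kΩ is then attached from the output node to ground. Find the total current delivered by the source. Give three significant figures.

I ≈ 0.445 mA

R_g‖R_L = 7.151 kΩ, so the source sees R_s + R_g‖R_L = 63.15 kΩ.
I = 28.1 V / 63.15 kΩ = 0.445 mA.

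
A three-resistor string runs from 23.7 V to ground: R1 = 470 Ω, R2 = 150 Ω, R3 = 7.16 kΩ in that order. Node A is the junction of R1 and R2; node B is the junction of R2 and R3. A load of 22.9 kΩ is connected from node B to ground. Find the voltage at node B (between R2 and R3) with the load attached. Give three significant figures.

V ≈ 21.3 V

At node B, R3 is in parallel with the load: R3‖R_L = 5455 Ω.
Below node A the resistance is R2 + (R3‖R_L) = 5605 Ω, so V_A = 23.7 × 5605/6075 = 21.87 V.
Then V_B = V_A × (R3‖R_L)/(R2 + R3‖R_L) = 21.87 × 5455/5605 = 21.3 V.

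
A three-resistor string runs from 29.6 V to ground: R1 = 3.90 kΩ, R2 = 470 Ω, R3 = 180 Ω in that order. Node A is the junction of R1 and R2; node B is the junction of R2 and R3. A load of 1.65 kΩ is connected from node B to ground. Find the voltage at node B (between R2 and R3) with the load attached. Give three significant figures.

At node B, R3 is in parallel with the load: R3‖R_L = 162.3 Ω.
Below node A the resistance is R2 + (R3‖R_L) = 632.3 Ω, so V_A = 29.6 × 632.3/4532 = 4.129 V.
Then V_B = V_A × (R3‖R_L)/(R2 + R3‖R_L) = 4.129 × 162.3/632.3 = 1.06 V.

V ≈ 1.06 V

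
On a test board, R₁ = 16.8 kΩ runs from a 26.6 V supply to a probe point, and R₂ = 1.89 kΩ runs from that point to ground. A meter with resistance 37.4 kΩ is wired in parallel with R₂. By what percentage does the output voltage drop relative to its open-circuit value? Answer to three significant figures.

4.35 %

The divider's output (Thévenin) resistance is R₁‖R₂ = 1.699 kΩ.
Fractional drop under load = R_th/(R_th + R_L) = 1.699 / (1.699 + 37.4) = 0.04345.
So the output falls by 4.35 %.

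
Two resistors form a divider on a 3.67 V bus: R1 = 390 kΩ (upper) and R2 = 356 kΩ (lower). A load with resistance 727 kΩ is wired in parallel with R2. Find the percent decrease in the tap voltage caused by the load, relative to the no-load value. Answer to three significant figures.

The divider's output (Thévenin) resistance is R1‖R2 = 186.1 kΩ.
Fractional drop under load = R_th/(R_th + R_L) = 186.1 / (186.1 + 727) = 0.2038.
So the output falls by 20.4 %.

20.4 %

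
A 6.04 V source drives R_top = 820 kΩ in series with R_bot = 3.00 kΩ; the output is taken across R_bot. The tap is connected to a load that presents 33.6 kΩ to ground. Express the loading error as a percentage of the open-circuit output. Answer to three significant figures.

8.17 %

Unloaded V = 6.04 × 3.00/823.0 = 0.022017 V.
Loaded: R_bot‖R_L = 2.754 kΩ, giving V = 6.04 × 2.754/822.8 = 0.020218 V.
Drop = (0.022017 − 0.020218) / 0.022017 = 8.17 %.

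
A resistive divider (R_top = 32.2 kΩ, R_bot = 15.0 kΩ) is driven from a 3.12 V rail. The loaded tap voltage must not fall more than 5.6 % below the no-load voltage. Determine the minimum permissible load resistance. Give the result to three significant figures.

Output resistance R_th = R_top‖R_bot = (32.2 × 15.0)/47.20 = 10.23 kΩ.
The fractional drop is R_th/(R_th + R_L); requiring this ≤ 0.0560 gives R_L ≥ R_th(1/0.0560 − 1) = 10.23 × 16.86 = 173 kΩ.

R_L(min) ≈ 173 kΩ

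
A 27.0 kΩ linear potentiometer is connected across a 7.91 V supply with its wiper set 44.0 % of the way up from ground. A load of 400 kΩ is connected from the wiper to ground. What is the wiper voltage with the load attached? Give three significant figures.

V ≈ 3.42 V

The wiper splits the pot into (1−α)R = 15.12 kΩ above and αR = 11.88 kΩ below.
Lower section ‖ load = 11.54 kΩ.
V_wiper = 7.91 × 11.54/(15.12 + 11.54) = 3.42 V.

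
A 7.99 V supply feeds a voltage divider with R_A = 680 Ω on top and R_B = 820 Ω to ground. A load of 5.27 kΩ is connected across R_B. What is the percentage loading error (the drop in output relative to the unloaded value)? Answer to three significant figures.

The divider's output (Thévenin) resistance is R_A‖R_B = 371.7 Ω.
Fractional drop under load = R_th/(R_th + R_L) = 371.7 / (371.7 + 5270) = 0.06589.
So the output falls by 6.59 %.

6.59 %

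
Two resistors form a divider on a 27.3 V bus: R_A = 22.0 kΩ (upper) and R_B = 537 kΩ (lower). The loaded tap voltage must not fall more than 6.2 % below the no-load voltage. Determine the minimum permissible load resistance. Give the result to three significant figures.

Output resistance R_th = R_A‖R_B = (22.0 × 537)/559.0 = 21.13 kΩ.
The fractional drop is R_th/(R_th + R_L); requiring this ≤ 0.0620 gives R_L ≥ R_th(1/0.0620 − 1) = 21.13 × 15.13 = 320 kΩ.

R_L(min) ≈ 320 kΩ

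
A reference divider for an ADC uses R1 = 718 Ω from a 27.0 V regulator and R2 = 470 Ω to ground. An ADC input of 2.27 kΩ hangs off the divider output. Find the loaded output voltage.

The load sits in parallel with R2: R2‖R_L = (470 × 2270) / (470 + 2270) = 389.4 Ω.
V_out = 27.0 × 389.4 / (718 + 389.4) = 27.0 × 389.4/1107 = 9.49 V.

V_out ≈ 9.49 V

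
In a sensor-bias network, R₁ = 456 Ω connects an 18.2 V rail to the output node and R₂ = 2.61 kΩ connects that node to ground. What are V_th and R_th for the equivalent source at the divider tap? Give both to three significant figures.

V_th is the open-circuit tap voltage: 18.2 × 2610/(456 + 2610) = 15.5 V.
With the supply zeroed, R₁ and R₂ appear in parallel from the tap: R_th = R₁‖R₂ = (456 × 2610)/3066 = 388 Ω.

V_th = 15.5 V, R_th = 388 Ω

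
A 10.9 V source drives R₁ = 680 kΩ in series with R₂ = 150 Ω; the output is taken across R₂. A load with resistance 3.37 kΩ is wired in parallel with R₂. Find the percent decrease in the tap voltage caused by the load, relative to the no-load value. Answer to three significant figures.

The divider's output (Thévenin) resistance is R₁‖R₂ = 150.0 Ω.
Fractional drop under load = R_th/(R_th + R_L) = 150.0 / (150.0 + 3370) = 0.04260.
So the output falls by 4.26 %.

4.26 %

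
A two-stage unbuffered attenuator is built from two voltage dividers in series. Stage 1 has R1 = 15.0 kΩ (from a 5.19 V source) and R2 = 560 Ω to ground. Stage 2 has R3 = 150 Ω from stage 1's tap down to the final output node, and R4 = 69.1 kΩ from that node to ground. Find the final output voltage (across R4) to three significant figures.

Stage 2 presents R3+R4 = 69250 Ω as a load on stage 1's tap.
Stage 1's lower leg becomes R2‖(R3+R4) = 555.5 Ω, so V_mid = 5.19 × 555.5/15560 = 0.1853 V.
Stage 2 is itself unloaded: V_out = V_mid × R4/(R3+R4) = 0.1853 × 69100/69250 = 0.185 V.

V_out ≈ 0.185 V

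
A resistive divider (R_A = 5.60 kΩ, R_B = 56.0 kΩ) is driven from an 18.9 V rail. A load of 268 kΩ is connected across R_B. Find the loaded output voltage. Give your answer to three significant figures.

V_out ≈ 16.9 V

The load sits in parallel with R_B: R_B‖R_L = (56.0 × 268) / (56.0 + 268) = 46.32 kΩ.
V_out = 18.9 × 46.32 / (5.60 + 46.32) = 18.9 × 46.32/51.92 = 16.9 V.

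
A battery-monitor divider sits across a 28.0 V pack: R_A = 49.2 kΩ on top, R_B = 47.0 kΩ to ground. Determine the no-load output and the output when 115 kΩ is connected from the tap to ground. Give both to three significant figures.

Unloaded: 13.7 V; loaded: 11.3 V

Open-circuit: V = 28.0 × 47.0/(49.2 + 47.0) = 13.7 V.
With the load, R_B becomes R_B‖R_L = 33.36 kΩ, so V = 28.0 × 33.36/82.56 = 11.3 V.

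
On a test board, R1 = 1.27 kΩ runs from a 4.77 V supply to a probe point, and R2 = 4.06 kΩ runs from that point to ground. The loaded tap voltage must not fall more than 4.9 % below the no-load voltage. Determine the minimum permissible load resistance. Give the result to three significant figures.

R_L(min) ≈ 18.8 kΩ

Output resistance R_th = R1‖R2 = (1270 × 4060)/5330 = 967.4 Ω.
The fractional drop is R_th/(R_th + R_L); requiring this ≤ 0.0490 gives R_L ≥ R_th(1/0.0490 − 1) = 967.4 × 19.41 = 18.8 kΩ.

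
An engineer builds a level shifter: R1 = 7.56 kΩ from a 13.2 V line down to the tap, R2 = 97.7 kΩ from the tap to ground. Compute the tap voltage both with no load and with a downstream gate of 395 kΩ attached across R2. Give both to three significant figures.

Open-circuit: V = 13.2 × 97.7/(7.56 + 97.7) = 12.3 V.
With the load, R2 becomes R2‖R_L = 78.33 kΩ, so V = 13.2 × 78.33/85.89 = 12.0 V.

Unloaded: 12.3 V; loaded: 12.0 V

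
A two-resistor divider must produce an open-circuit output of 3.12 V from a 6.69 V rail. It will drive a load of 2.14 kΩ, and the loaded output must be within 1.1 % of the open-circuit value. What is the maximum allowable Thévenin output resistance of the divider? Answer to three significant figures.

R_th ≤ 23.8 Ω

Loading drop = R_th/(R_th + R_L) ≤ 0.0110, so R_th ≤ R_L · ε/(1−ε) = 2.14 kΩ × 0.0110/0.9890 = 23.8 Ω.
(Any R1, R2 with R2/(R1+R2) = 0.466 and R1‖R2 ≤ 23.8 Ω will meet the spec.)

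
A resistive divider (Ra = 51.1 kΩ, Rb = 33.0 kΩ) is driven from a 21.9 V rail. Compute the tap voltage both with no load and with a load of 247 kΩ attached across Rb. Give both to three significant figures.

Unloaded: 8.59 V; loaded: 7.95 V

Open-circuit: V = 21.9 × 33.0/(51.1 + 33.0) = 8.59 V.
With the load, Rb becomes Rb‖R_L = 29.11 kΩ, so V = 21.9 × 29.11/80.21 = 7.95 V.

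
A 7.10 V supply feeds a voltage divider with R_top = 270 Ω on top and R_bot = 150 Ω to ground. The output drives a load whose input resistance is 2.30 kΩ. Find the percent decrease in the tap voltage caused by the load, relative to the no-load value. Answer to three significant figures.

The divider's output (Thévenin) resistance is R_top‖R_bot = 96.43 Ω.
Fractional drop under load = R_th/(R_th + R_L) = 96.43 / (96.43 + 2300) = 0.04024.
So the output falls by 4.02 %.

4.02 %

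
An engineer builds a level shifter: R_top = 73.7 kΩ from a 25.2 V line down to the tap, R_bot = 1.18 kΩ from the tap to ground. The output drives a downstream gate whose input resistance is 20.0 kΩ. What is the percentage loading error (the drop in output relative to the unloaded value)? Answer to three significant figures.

5.49 %

The divider's output (Thévenin) resistance is R_top‖R_bot = 1.161 kΩ.
Fractional drop under load = R_th/(R_th + R_L) = 1.161 / (1.161 + 20.0) = 0.05488.
So the output falls by 5.49 %.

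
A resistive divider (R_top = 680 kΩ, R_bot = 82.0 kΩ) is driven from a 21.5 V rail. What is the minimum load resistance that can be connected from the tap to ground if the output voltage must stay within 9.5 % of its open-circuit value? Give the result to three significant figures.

Output resistance R_th = R_top‖R_bot = (680 × 82.0)/762.0 = 73.18 kΩ.
The fractional drop is R_th/(R_th + R_L); requiring this ≤ 0.0950 gives R_L ≥ R_th(1/0.0950 − 1) = 73.18 × 9.526 = 697 kΩ.

R_L(min) ≈ 697 kΩ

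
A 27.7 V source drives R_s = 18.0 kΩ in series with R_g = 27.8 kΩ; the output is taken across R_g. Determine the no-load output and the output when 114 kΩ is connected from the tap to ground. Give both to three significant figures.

Open-circuit: V = 27.7 × 27.8/(18.0 + 27.8) = 16.8 V.
With the load, R_g becomes R_g‖R_L = 22.35 kΩ, so V = 27.7 × 22.35/40.35 = 15.3 V.

Unloaded: 16.8 V; loaded: 15.3 V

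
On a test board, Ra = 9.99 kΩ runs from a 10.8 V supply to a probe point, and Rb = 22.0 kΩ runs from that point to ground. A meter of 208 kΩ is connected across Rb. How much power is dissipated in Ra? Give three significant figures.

Total resistance from the source is Ra + (Rb‖R_L) = 29.89 kΩ, so I = 10.8/29.89 kΩ = 0.3614 mA.
P = I²·Ra = (0.3614 mA)² × 9.99 kΩ = 1.30 mW.

P ≈ 1.30 mW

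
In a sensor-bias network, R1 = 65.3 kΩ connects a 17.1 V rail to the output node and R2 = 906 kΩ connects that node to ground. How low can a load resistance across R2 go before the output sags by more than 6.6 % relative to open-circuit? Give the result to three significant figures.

Output resistance R_th = R1‖R2 = (65.3 × 906)/971.3 = 60.91 kΩ.
The fractional drop is R_th/(R_th + R_L); requiring this ≤ 0.0660 gives R_L ≥ R_th(1/0.0660 − 1) = 60.91 × 14.15 = 862 kΩ.

R_L(min) ≈ 862 kΩ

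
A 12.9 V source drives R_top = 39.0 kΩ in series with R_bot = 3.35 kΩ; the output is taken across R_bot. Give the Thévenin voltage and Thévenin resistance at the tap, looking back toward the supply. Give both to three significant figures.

V_th is the open-circuit tap voltage: 12.9 × 3.35/(39.0 + 3.35) = 1.02 V.
With the supply zeroed, R_top and R_bot appear in parallel from the tap: R_th = R_top‖R_bot = (39.0 × 3.35)/42.35 = 3.09 kΩ.

V_th = 1.02 V, R_th = 3.09 kΩ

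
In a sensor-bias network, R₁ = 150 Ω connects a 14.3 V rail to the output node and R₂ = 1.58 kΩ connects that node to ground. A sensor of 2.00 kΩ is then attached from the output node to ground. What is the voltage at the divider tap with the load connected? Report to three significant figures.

The load sits in parallel with R₂: R₂‖R_L = (1580 × 2000) / (1580 + 2000) = 882.7 Ω.
V_out = 14.3 × 882.7 / (150 + 882.7) = 14.3 × 882.7/1033 = 12.2 V.
(Unloaded it would have been 13.1 V.)

V_out ≈ 12.2 V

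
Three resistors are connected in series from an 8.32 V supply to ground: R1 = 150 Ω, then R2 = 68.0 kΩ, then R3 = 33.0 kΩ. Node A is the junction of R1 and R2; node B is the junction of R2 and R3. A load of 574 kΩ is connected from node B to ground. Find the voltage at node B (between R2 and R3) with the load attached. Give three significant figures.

V ≈ 2.61 V

At node B, R3 is in parallel with the load: R3‖R_L = 31210 Ω.
Below node A the resistance is R2 + (R3‖R_L) = 99210 Ω, so V_A = 8.32 × 99210/99360 = 8.307 V.
Then V_B = V_A × (R3‖R_L)/(R2 + R3‖R_L) = 8.307 × 31210/99210 = 2.61 V.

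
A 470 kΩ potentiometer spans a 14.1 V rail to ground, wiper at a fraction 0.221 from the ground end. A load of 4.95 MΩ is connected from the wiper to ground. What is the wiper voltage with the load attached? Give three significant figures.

V ≈ 3.07 V

The wiper splits the pot into (1−α)R = 366.1 kΩ above and αR = 103.9 kΩ below.
Lower section ‖ load = 101.7 kΩ.
V_wiper = 14.1 × 101.7/(366.1 + 101.7) = 3.07 V.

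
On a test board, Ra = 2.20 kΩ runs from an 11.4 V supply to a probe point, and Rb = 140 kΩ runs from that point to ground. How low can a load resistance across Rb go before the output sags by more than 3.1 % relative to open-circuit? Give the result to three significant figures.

R_L(min) ≈ 67.7 kΩ

Output resistance R_th = Ra‖Rb = (2.20 × 140)/142.2 = 2.166 kΩ.
The fractional drop is R_th/(R_th + R_L); requiring this ≤ 0.0310 gives R_L ≥ R_th(1/0.0310 − 1) = 2.166 × 31.26 = 67.7 kΩ.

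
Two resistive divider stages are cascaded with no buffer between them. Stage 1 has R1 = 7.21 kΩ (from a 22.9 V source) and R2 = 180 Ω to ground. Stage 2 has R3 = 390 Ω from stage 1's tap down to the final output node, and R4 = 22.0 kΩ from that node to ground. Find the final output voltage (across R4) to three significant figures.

Stage 2 presents R3+R4 = 22390 Ω as a load on stage 1's tap.
Stage 1's lower leg becomes R2‖(R3+R4) = 178.6 Ω, so V_mid = 22.9 × 178.6/7389 = 0.5534 V.
Stage 2 is itself unloaded: V_out = V_mid × R4/(R3+R4) = 0.5534 × 22000/22390 = 0.544 V.

V_out ≈ 0.544 V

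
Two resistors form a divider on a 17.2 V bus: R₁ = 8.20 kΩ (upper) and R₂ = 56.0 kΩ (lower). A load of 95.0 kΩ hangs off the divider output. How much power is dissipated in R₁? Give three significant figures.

P ≈ 1.29 mW

Total resistance from the source is R₁ + (R₂‖R_L) = 43.43 kΩ, so I = 17.2/43.43 kΩ = 0.3960 mA.
P = I²·R₁ = (0.3960 mA)² × 8.20 kΩ = 1.29 mW.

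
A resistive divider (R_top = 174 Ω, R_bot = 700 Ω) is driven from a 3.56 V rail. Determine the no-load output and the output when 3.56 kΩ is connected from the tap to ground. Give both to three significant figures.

Open-circuit: V = 3.56 × 700/(174 + 700) = 2.85 V.
With the load, R_bot becomes R_bot‖R_L = 585.0 Ω, so V = 3.56 × 585.0/759.0 = 2.74 V.

Unloaded: 2.85 V; loaded: 2.74 V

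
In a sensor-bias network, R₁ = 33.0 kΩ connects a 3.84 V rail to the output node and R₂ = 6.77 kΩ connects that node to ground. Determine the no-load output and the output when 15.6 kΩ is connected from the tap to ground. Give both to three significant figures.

Unloaded: 0.654 V; loaded: 0.481 V

Open-circuit: V = 3.84 × 6.77/(33.0 + 6.77) = 0.654 V.
With the load, R₂ becomes R₂‖R_L = 4.721 kΩ, so V = 3.84 × 4.721/37.72 = 0.481 V.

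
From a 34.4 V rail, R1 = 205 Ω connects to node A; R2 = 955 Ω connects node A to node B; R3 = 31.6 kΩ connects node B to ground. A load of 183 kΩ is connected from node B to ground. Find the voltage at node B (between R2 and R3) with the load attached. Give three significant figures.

V ≈ 33.0 V

At node B, R3 is in parallel with the load: R3‖R_L = 26950 Ω.
Below node A the resistance is R2 + (R3‖R_L) = 27900 Ω, so V_A = 34.4 × 27900/28110 = 34.15 V.
Then V_B = V_A × (R3‖R_L)/(R2 + R3‖R_L) = 34.15 × 26950/27900 = 33.0 V.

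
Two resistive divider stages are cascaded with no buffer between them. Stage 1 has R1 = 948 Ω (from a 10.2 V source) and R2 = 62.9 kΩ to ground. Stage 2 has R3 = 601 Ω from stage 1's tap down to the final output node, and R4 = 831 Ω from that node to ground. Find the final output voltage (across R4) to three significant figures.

Stage 2 presents R3+R4 = 1432 Ω as a load on stage 1's tap.
Stage 1's lower leg becomes R2‖(R3+R4) = 1400 Ω, so V_mid = 10.2 × 1400/2348 = 6.082 V.
Stage 2 is itself unloaded: V_out = V_mid × R4/(R3+R4) = 6.082 × 831/1432 = 3.53 V.

V_out ≈ 3.53 V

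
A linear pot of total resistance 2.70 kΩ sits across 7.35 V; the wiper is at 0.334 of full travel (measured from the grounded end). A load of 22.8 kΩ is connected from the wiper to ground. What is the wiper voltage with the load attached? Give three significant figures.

V ≈ 2.39 V

The wiper splits the pot into (1−α)R = 1798 Ω above and αR = 901.8 Ω below.
Lower section ‖ load = 867.5 Ω.
V_wiper = 7.35 × 867.5/(1798 + 867.5) = 2.39 V.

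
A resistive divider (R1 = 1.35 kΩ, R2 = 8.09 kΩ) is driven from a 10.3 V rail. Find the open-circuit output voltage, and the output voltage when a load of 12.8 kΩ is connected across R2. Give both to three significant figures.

Unloaded: 8.83 V; loaded: 8.10 V

Open-circuit: V = 10.3 × 8.09/(1.35 + 8.09) = 8.83 V.
With the load, R2 becomes R2‖R_L = 4.957 kΩ, so V = 10.3 × 4.957/6.307 = 8.10 V.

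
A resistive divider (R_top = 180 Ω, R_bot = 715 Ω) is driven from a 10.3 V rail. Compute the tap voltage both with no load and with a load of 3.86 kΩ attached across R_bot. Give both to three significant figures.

Open-circuit: V = 10.3 × 715/(180 + 715) = 8.23 V.
With the load, R_bot becomes R_bot‖R_L = 603.3 Ω, so V = 10.3 × 603.3/783.3 = 7.93 V.

Unloaded: 8.23 V; loaded: 7.93 V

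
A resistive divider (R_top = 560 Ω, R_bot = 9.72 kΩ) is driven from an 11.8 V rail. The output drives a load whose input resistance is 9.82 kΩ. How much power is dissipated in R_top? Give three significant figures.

P ≈ 2.63 mW

Total resistance from the source is R_top + (R_bot‖R_L) = 5445 Ω, so I = 11.8/5445 Ω = 2.167 mA.
P = I²·R_top = (2.167 mA)² × 560 Ω = 2.63 mW.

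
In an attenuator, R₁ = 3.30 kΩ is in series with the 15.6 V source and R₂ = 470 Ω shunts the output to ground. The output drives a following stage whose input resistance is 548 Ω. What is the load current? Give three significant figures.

R₂‖R_L = 253.0 Ω; V_out = 15.6 × 253.0/3553 = 1.111 V.
I_L = V_out / R_L = 1.111 / 548 Ω = 2.03 mA.

I_L ≈ 2.03 mA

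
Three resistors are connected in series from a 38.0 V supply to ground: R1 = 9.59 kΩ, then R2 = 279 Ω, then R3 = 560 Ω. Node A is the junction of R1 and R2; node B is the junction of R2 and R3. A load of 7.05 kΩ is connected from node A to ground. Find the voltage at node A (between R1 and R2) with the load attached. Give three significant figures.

V ≈ 2.76 V

Below node A the series string R2+R3 = 839.0 Ω sits in parallel with the 7050 Ω load: 749.8 Ω.
V_A = 38.0 × 749.8/(9590 + 749.8) = 2.76 V.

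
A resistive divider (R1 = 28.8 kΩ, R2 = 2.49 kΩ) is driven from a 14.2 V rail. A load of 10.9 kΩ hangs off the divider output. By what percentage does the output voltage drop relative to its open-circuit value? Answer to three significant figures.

17.4 %

The divider's output (Thévenin) resistance is R1‖R2 = 2.292 kΩ.
Fractional drop under load = R_th/(R_th + R_L) = 2.292 / (2.292 + 10.9) = 0.1737.
So the output falls by 17.4 %.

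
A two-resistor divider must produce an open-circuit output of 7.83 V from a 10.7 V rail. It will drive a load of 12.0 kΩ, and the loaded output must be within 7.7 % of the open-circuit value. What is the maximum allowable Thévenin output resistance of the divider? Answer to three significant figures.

Loading drop = R_th/(R_th + R_L) ≤ 0.0770, so R_th ≤ R_L · ε/(1−ε) = 12.0 kΩ × 0.0770/0.9230 = 1.00 kΩ.

R_th ≤ 1.00 kΩ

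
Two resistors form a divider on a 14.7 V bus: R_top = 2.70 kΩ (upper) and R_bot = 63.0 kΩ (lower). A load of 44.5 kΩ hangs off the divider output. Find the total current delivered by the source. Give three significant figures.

I ≈ 0.511 mA

R_bot‖R_L = 26.08 kΩ, so the source sees R_top + R_bot‖R_L = 28.78 kΩ.
I = 14.7 V / 28.78 kΩ = 0.511 mA.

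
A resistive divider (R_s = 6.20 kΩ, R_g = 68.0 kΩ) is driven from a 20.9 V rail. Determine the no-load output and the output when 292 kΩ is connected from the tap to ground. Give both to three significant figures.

Unloaded: 19.2 V; loaded: 18.8 V

Open-circuit: V = 20.9 × 68.0/(6.20 + 68.0) = 19.2 V.
With the load, R_g becomes R_g‖R_L = 55.16 kΩ, so V = 20.9 × 55.16/61.36 = 18.8 V.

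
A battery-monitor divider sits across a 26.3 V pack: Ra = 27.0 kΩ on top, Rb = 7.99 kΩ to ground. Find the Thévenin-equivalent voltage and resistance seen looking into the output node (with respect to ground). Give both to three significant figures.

V_th = 6.01 V, R_th = 6.17 kΩ

V_th is the open-circuit tap voltage: 26.3 × 7.99/(27.0 + 7.99) = 6.01 V.
With the supply zeroed, Ra and Rb appear in parallel from the tap: R_th = Ra‖Rb = (27.0 × 7.99)/34.99 = 6.17 kΩ.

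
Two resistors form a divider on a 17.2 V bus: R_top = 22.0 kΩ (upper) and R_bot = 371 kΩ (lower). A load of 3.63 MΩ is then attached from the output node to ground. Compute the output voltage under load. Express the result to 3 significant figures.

V_out ≈ 16.1 V

The load sits in parallel with R_bot: R_bot‖R_L = (371 × 3630) / (371 + 3630) = 336.6 kΩ.
V_out = 17.2 × 336.6 / (22.0 + 336.6) = 17.2 × 336.6/358.6 = 16.1 V.
(Unloaded it would have been 16.2 V.)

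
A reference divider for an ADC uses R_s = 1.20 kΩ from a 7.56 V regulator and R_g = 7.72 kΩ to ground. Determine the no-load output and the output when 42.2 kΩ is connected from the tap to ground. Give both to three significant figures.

Open-circuit: V = 7.56 × 7.72/(1.20 + 7.72) = 6.54 V.
With the load, R_g becomes R_g‖R_L = 6.526 kΩ, so V = 7.56 × 6.526/7.726 = 6.39 V.

Unloaded: 6.54 V; loaded: 6.39 V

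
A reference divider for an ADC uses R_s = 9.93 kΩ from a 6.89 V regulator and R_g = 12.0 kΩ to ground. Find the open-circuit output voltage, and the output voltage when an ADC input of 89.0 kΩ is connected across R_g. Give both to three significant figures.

Unloaded: 3.77 V; loaded: 3.55 V

Open-circuit: V = 6.89 × 12.0/(9.93 + 12.0) = 3.77 V.
With the load, R_g becomes R_g‖R_L = 10.57 kΩ, so V = 6.89 × 10.57/20.50 = 3.55 V.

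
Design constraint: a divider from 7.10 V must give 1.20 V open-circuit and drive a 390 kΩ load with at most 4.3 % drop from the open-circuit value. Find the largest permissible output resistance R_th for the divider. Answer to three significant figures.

R_th ≤ 17.5 kΩ

Loading drop = R_th/(R_th + R_L) ≤ 0.0430, so R_th ≤ R_L · ε/(1−ε) = 390 kΩ × 0.0430/0.9570 = 17.5 kΩ.
(Any R1, R2 with R2/(R1+R2) = 0.169 and R1‖R2 ≤ 17.5 kΩ will meet the spec.)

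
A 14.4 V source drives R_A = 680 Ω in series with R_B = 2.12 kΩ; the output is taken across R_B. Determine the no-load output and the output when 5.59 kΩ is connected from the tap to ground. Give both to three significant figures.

Unloaded: 10.9 V; loaded: 9.98 V

Open-circuit: V = 14.4 × 2120/(680 + 2120) = 10.9 V.
With the load, R_B becomes R_B‖R_L = 1537 Ω, so V = 14.4 × 1537/2217 = 9.98 V.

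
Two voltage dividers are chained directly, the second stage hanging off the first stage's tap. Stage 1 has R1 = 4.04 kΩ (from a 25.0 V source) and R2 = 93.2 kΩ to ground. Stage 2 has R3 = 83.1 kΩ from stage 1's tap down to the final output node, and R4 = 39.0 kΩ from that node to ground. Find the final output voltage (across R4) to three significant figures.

Stage 2 presents R3+R4 = 122.1 kΩ as a load on stage 1's tap.
Stage 1's lower leg becomes R2‖(R3+R4) = 52.86 kΩ, so V_mid = 25.0 × 52.86/56.90 = 23.22 V.
Stage 2 is itself unloaded: V_out = V_mid × R4/(R3+R4) = 23.22 × 39.0/122.1 = 7.42 V.

V_out ≈ 7.42 V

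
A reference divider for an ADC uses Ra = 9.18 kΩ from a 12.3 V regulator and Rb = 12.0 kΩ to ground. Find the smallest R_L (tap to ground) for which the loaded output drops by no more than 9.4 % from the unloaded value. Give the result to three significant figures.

R_L(min) ≈ 50.1 kΩ

Output resistance R_th = Ra‖Rb = (9.18 × 12.0)/21.18 = 5.201 kΩ.
The fractional drop is R_th/(R_th + R_L); requiring this ≤ 0.0940 gives R_L ≥ R_th(1/0.0940 − 1) = 5.201 × 9.638 = 50.1 kΩ.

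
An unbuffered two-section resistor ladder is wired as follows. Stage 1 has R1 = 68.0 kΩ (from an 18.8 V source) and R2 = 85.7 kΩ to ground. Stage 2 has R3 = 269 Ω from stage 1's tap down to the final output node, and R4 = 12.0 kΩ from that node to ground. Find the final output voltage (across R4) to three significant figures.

V_out ≈ 2.51 V

Stage 2 presents R3+R4 = 12270 Ω as a load on stage 1's tap.
Stage 1's lower leg becomes R2‖(R3+R4) = 10730 Ω, so V_mid = 18.8 × 10730/78730 = 2.563 V.
Stage 2 is itself unloaded: V_out = V_mid × R4/(R3+R4) = 2.563 × 12000/12270 = 2.51 V.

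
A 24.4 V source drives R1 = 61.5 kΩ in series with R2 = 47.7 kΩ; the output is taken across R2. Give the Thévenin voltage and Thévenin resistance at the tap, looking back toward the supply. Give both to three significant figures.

V_th is the open-circuit tap voltage: 24.4 × 47.7/(61.5 + 47.7) = 10.7 V.
With the supply zeroed, R1 and R2 appear in parallel from the tap: R_th = R1‖R2 = (61.5 × 47.7)/109.2 = 26.9 kΩ.

V_th = 10.7 V, R_th = 26.9 kΩ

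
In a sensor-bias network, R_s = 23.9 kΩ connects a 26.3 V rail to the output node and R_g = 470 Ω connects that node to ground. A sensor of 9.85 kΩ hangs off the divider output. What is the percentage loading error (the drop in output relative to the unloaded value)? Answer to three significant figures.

The divider's output (Thévenin) resistance is R_s‖R_g = 460.9 Ω.
Fractional drop under load = R_th/(R_th + R_L) = 460.9 / (460.9 + 9850) = 0.04470.
So the output falls by 4.47 %.

4.47 %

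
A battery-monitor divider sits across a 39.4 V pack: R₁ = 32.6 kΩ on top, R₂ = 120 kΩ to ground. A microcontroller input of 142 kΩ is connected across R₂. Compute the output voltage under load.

The load sits in parallel with R₂: R₂‖R_L = (120 × 142) / (120 + 142) = 65.04 kΩ.
V_out = 39.4 × 65.04 / (32.6 + 65.04) = 39.4 × 65.04/97.64 = 26.2 V.
(Unloaded it would have been 31.0 V.)

V_out ≈ 26.2 V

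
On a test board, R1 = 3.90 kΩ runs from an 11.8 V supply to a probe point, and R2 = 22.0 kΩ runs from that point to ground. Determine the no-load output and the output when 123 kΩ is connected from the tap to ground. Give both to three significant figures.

Unloaded: 10.0 V; loaded: 9.76 V

Open-circuit: V = 11.8 × 22.0/(3.90 + 22.0) = 10.0 V.
With the load, R2 becomes R2‖R_L = 18.66 kΩ, so V = 11.8 × 18.66/22.56 = 9.76 V.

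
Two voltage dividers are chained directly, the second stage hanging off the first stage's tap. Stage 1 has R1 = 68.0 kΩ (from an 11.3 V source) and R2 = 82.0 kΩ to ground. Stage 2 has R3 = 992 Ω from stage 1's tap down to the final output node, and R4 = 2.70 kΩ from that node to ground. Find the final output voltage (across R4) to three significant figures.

Stage 2 presents R3+R4 = 3692 Ω as a load on stage 1's tap.
Stage 1's lower leg becomes R2‖(R3+R4) = 3533 Ω, so V_mid = 11.3 × 3533/71530 = 0.5581 V.
Stage 2 is itself unloaded: V_out = V_mid × R4/(R3+R4) = 0.5581 × 2700/3692 = 0.408 V.

V_out ≈ 0.408 V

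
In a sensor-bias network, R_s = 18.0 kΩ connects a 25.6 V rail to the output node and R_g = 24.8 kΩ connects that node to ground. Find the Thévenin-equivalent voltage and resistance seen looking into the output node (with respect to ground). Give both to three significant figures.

V_th is the open-circuit tap voltage: 25.6 × 24.8/(18.0 + 24.8) = 14.8 V.
With the supply zeroed, R_s and R_g appear in parallel from the tap: R_th = R_s‖R_g = (18.0 × 24.8)/42.80 = 10.4 kΩ.

V_th = 14.8 V, R_th = 10.4 kΩ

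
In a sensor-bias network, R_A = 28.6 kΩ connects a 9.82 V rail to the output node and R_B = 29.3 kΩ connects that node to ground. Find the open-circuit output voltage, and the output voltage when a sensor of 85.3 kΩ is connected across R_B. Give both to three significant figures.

Unloaded: 4.97 V; loaded: 4.25 V

Open-circuit: V = 9.82 × 29.3/(28.6 + 29.3) = 4.97 V.
With the load, R_B becomes R_B‖R_L = 21.81 kΩ, so V = 9.82 × 21.81/50.41 = 4.25 V.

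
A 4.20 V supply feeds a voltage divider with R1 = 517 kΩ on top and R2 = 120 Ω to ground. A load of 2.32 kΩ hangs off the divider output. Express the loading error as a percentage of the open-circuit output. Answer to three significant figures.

4.92 %

The divider's output (Thévenin) resistance is R1‖R2 = 120.0 Ω.
Fractional drop under load = R_th/(R_th + R_L) = 120.0 / (120.0 + 2320) = 0.04917.
So the output falls by 4.92 %.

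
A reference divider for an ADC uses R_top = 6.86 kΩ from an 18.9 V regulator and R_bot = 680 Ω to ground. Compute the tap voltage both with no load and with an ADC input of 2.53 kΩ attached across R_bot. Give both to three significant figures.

Open-circuit: V = 18.9 × 680/(6860 + 680) = 1.70 V.
With the load, R_bot becomes R_bot‖R_L = 536.0 Ω, so V = 18.9 × 536.0/7396 = 1.37 V.

Unloaded: 1.70 V; loaded: 1.37 V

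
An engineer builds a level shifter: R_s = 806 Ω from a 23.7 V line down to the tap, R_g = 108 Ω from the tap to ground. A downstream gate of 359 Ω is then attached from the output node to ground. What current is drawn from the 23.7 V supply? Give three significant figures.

R_g‖R_L = 83.02 Ω, so the source sees R_s + R_g‖R_L = 889.0 Ω.
I = 23.7 V / 889.0 Ω = 26.7 mA.

I ≈ 26.7 mA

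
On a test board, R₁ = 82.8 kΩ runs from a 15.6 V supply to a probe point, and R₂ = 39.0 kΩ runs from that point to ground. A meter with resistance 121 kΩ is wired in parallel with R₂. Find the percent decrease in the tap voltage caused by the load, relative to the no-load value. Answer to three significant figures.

The divider's output (Thévenin) resistance is R₁‖R₂ = 26.51 kΩ.
Fractional drop under load = R_th/(R_th + R_L) = 26.51 / (26.51 + 121) = 0.1797.
So the output falls by 18.0 %.

18.0 %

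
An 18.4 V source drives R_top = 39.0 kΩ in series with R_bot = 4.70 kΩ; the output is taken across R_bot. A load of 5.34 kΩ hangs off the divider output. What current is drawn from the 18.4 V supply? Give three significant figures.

R_bot‖R_L = 2.500 kΩ, so the source sees R_top + R_bot‖R_L = 41.50 kΩ.
I = 18.4 V / 41.50 kΩ = 0.443 mA.

I ≈ 0.443 mA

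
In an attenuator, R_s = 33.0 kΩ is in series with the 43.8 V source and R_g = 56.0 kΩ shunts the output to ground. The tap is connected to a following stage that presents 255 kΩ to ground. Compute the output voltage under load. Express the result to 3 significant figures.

V_out ≈ 25.5 V

The load sits in parallel with R_g: R_g‖R_L = (56.0 × 255) / (56.0 + 255) = 45.92 kΩ.
V_out = 43.8 × 45.92 / (33.0 + 45.92) = 43.8 × 45.92/78.92 = 25.5 V.
(Unloaded it would have been 27.6 V.)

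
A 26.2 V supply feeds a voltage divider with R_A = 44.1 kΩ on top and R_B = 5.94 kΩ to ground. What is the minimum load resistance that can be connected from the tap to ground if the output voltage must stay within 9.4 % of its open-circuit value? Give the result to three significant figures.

R_L(min) ≈ 50.5 kΩ

Output resistance R_th = R_A‖R_B = (44.1 × 5.94)/50.04 = 5.235 kΩ.
The fractional drop is R_th/(R_th + R_L); requiring this ≤ 0.0940 gives R_L ≥ R_th(1/0.0940 − 1) = 5.235 × 9.638 = 50.5 kΩ.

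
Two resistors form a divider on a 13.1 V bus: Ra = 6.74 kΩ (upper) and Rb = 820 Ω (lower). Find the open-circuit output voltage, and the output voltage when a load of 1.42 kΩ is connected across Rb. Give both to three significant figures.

Open-circuit: V = 13.1 × 820/(6740 + 820) = 1.42 V.
With the load, Rb becomes Rb‖R_L = 519.8 Ω, so V = 13.1 × 519.8/7260 = 0.938 V.

Unloaded: 1.42 V; loaded: 0.938 V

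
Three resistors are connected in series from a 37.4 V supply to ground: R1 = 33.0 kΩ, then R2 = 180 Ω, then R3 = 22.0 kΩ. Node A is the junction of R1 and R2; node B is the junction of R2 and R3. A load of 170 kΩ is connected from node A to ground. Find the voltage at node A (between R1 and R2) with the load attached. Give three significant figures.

V ≈ 13.9 V

Below node A the series string R2+R3 = 22180 Ω sits in parallel with the 170000 Ω load: 19620 Ω.
V_A = 37.4 × 19620/(33000 + 19620) = 13.9 V.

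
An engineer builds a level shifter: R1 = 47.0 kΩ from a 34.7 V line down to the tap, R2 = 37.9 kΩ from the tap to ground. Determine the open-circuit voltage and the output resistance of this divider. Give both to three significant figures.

V_th = 15.5 V, R_th = 21.0 kΩ

V_th is the open-circuit tap voltage: 34.7 × 37.9/(47.0 + 37.9) = 15.5 V.
With the supply zeroed, R1 and R2 appear in parallel from the tap: R_th = R1‖R2 = (47.0 × 37.9)/84.90 = 21.0 kΩ.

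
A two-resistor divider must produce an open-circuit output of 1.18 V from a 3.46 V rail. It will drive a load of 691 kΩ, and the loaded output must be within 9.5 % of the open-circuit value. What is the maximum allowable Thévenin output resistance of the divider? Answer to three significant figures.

R_th ≤ 72.5 kΩ

Loading drop = R_th/(R_th + R_L) ≤ 0.0950, so R_th ≤ R_L · ε/(1−ε) = 691 kΩ × 0.0950/0.9050 = 72.5 kΩ.
(Any R1, R2 with R2/(R1+R2) = 0.341 and R1‖R2 ≤ 72.5 kΩ will meet the spec.)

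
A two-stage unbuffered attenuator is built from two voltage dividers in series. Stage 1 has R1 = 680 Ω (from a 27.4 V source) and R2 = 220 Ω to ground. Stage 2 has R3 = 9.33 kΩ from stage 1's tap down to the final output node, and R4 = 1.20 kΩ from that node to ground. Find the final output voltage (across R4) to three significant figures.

V_out ≈ 0.751 V

Stage 2 presents R3+R4 = 10530 Ω as a load on stage 1's tap.
Stage 1's lower leg becomes R2‖(R3+R4) = 215.5 Ω, so V_mid = 27.4 × 215.5/895.5 = 6.594 V.
Stage 2 is itself unloaded: V_out = V_mid × R4/(R3+R4) = 6.594 × 1200/10530 = 0.751 V.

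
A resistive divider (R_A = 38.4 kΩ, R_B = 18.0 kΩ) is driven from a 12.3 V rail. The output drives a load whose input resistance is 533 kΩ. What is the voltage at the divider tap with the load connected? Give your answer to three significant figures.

The load sits in parallel with R_B: R_B‖R_L = (18.0 × 533) / (18.0 + 533) = 17.41 kΩ.
V_out = 12.3 × 17.41 / (38.4 + 17.41) = 12.3 × 17.41/55.81 = 3.84 V.
(Unloaded it would have been 3.93 V.)

V_out ≈ 3.84 V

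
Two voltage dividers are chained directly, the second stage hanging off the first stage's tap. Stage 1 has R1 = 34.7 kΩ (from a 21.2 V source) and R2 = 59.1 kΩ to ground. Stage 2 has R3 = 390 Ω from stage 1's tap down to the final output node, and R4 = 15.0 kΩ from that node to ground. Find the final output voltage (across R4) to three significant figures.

V_out ≈ 5.38 V

Stage 2 presents R3+R4 = 15390 Ω as a load on stage 1's tap.
Stage 1's lower leg becomes R2‖(R3+R4) = 12210 Ω, so V_mid = 21.2 × 12210/46910 = 5.518 V.
Stage 2 is itself unloaded: V_out = V_mid × R4/(R3+R4) = 5.518 × 15000/15390 = 5.38 V.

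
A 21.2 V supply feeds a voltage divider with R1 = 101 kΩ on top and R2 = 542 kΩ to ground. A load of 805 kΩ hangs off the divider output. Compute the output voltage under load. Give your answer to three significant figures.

The load sits in parallel with R2: R2‖R_L = (542 × 805) / (542 + 805) = 323.9 kΩ.
V_out = 21.2 × 323.9 / (101 + 323.9) = 21.2 × 323.9/424.9 = 16.2 V.

V_out ≈ 16.2 V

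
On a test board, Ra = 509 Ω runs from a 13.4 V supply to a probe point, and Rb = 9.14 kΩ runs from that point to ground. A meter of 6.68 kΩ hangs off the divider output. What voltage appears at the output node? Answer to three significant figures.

The load sits in parallel with Rb: Rb‖R_L = (9140 × 6680) / (9140 + 6680) = 3859 Ω.
V_out = 13.4 × 3859 / (509 + 3859) = 13.4 × 3859/4368 = 11.8 V.
(Unloaded it would have been 12.7 V.)

V_out ≈ 11.8 V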